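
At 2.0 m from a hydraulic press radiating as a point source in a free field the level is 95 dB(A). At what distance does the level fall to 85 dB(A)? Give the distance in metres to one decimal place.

The 10.0 dB drop corresponds to a distance ratio of 10^(10.0/20) for a point source.
r₂ = 2.0·10^((95−85)/20) = 2.0·10^(10.0/20) = 6.32 m.

6.3 m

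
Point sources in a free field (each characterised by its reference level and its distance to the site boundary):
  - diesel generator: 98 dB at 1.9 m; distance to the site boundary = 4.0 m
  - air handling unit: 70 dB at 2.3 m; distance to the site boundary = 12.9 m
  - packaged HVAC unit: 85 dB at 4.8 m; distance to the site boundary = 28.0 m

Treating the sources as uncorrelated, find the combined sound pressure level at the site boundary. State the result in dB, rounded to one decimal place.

91.6 dB

Apply inverse-square spreading to bring every level to the receiver, then sum 10^(L/10).
diesel generator: 98 − 20·log₁₀(4.0/1.9) = 98 − 6.47 = 91.53 dB.
air handling unit: 70 − 20·log₁₀(12.9/2.3) = 70 − 14.98 = 55.02 dB.
packaged HVAC unit: 85 − 20·log₁₀(28.0/4.8) = 85 − 15.32 = 69.68 dB.
Σ 10^(L/10) = 1.433e+09 → L_total = 10·log₁₀(1.433e+09) = 91.56 dB.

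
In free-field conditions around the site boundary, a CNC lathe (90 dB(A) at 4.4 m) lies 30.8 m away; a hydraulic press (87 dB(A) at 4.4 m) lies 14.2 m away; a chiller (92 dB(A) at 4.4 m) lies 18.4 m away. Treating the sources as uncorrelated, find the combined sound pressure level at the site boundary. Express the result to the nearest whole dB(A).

Apply inverse-square spreading to bring every level to the receiver, then sum 10^(L/10).
CNC lathe: 90 − 20·log₁₀(30.8/4.4) = 90 − 16.90 = 73.10 dB(A).
hydraulic press: 87 − 20·log₁₀(14.2/4.4) = 87 − 10.18 = 76.82 dB(A).
chiller: 92 − 20·log₁₀(18.4/4.4) = 92 − 12.43 = 79.57 dB(A).
Σ 10^(L/10) = 1.592e+08 → L_total = 10·log₁₀(1.592e+08) = 82.02 dB(A).

82 dB(A)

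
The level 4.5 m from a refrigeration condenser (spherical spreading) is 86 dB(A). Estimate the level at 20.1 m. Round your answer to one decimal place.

73.0 dB(A)

Spherical spreading from a point source gives a 20·log₁₀(r₂/r₁) drop.
L₂ = 86 − 20·log₁₀(20.1/4.5) = 86 − 13.000 = 73.00 dB(A).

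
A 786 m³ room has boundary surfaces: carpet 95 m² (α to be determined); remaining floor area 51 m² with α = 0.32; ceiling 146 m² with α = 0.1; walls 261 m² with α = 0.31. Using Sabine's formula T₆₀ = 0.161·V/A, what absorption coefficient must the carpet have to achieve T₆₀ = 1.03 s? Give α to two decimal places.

0.12

Required total absorption A = 0.161·786/1.03 = 122.86 m².
Absorption from the other surfaces = 51·0.32 + 146·0.1 + 261·0.31 = 111.83 m², so the carpet must supply 11.03 m² over 95 m².
α = 11.03/95 = 0.116.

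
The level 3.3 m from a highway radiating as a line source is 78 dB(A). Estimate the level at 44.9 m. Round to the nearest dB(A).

67 dB(A)

Line-source attenuation: ΔL = 10·log₁₀(r₂/r₁) = 10·log₁₀(44.9/3.3) = 11.337 dB.
L₂ = 78 − 10·log₁₀(44.9/3.3) = 78 − 11.337 = 66.66 dB(A).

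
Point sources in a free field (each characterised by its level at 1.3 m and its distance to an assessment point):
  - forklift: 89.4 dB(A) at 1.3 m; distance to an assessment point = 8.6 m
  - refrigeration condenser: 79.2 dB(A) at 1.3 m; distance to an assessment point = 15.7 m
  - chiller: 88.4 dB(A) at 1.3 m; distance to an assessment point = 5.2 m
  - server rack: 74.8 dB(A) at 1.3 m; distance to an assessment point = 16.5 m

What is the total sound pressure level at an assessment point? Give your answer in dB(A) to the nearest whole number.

78 dB(A)

First find each source's level at the receiver (point-source: −20·log₁₀(r/r_ref)), then combine on an intensity basis.
forklift: 89.4 − 20·log₁₀(8.6/1.3) = 89.4 − 16.41 = 72.99 dB(A).
refrigeration condenser: 79.2 − 20·log₁₀(15.7/1.3) = 79.2 − 21.64 = 57.56 dB(A).
chiller: 88.4 − 20·log₁₀(5.2/1.3) = 88.4 − 12.04 = 76.36 dB(A).
server rack: 74.8 − 20·log₁₀(16.5/1.3) = 74.8 − 22.07 = 52.73 dB(A).
Σ 10^(L/10) = 6.390e+07 → L_total = 10·log₁₀(6.390e+07) = 78.05 dB(A).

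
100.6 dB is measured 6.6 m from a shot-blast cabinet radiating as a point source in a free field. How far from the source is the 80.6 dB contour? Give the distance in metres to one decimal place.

Point-source spreading drops the level by 20·log₁₀(r₂/r₁); inverting, r₂/r₁ = 10^(ΔL/20).
r₂ = 6.6·10^((100.6−80.6)/20) = 6.6·10^(20.0/20) = 66.00 m.

66.0 m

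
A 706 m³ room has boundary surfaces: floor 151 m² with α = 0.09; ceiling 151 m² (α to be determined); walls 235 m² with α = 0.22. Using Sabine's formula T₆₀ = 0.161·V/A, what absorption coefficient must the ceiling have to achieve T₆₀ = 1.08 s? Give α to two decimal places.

A = 0.161·V/T₆₀ = 0.161·706/1.08 = 105.25 m² sabins.
Absorption from the other surfaces = 151·0.09 + 235·0.22 = 65.29 m², so the ceiling must supply 39.96 m² over 151 m².
α = 39.96/151 = 0.265.

0.26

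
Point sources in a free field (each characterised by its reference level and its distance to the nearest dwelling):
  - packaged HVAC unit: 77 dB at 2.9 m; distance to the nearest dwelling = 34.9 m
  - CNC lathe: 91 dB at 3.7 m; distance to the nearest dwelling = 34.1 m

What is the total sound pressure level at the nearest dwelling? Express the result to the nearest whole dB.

Propagate each source to the receiver with L = L_ref − 20·log₁₀(r/r_ref), then add intensities.
packaged HVAC unit: 77 − 20·log₁₀(34.9/2.9) = 77 − 21.61 = 55.39 dB.
CNC lathe: 91 − 20·log₁₀(34.1/3.7) = 91 − 19.29 = 71.71 dB.
Σ 10^(L/10) = 1.517e+07 → L_total = 10·log₁₀(1.517e+07) = 71.81 dB.

72 dB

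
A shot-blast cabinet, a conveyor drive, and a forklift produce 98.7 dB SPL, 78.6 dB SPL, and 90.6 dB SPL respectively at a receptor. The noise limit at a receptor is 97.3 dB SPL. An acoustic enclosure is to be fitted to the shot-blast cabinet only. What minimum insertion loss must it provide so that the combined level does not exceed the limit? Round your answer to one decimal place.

The untreated sources together contribute 10^(78.6/10) + 10^(90.6/10) = 1.221e+09, i.e. 90.87 dB SPL.
To meet 97.3 dB SPL overall, the treated shot-blast cabinet may contribute at most 10^(97.3/10) − 1.221e+09 = 4.150e+09, i.e. 96.18 dB SPL.
Required insertion loss = 98.7 − 96.18 = 2.52 dB.

2.5 dB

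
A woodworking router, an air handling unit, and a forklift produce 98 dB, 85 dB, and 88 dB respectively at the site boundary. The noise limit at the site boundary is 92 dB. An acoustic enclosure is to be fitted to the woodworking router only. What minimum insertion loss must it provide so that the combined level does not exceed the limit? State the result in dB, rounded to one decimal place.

Everything except the woodworking router sums to 10^(85/10) + 10^(88/10) = 9.472e+08 in linear terms, 89.76 dB.
The limit corresponds to 10^(92/10) = 1.585e+09; subtracting the fixed part leaves 6.377e+08 for the woodworking router, i.e. 88.05 dB.
Required insertion loss = 98 − 88.05 = 9.95 dB.

10.0 dB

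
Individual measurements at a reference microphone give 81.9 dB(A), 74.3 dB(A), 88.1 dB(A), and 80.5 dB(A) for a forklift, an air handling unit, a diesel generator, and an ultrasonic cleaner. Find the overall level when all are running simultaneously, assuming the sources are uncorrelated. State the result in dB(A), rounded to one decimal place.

For uncorrelated sources the intensities add, so convert each level to linear form, sum, and take 10·log₁₀ of the total.
Σ 10^(L/10) = 10^(81.9/10) + 10^(74.3/10) + 10^(88.1/10) + 10^(80.5/10) = 9.397e+08.
L_total = 10·log₁₀(9.397e+08) = 89.73 dB(A).

89.7 dB(A)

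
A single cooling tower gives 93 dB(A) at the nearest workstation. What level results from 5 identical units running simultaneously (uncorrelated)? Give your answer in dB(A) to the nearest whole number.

100 dB(A)

N identical incoherent sources raise the level by 10·log₁₀ N.
L_total = 93 + 10·log₁₀(5) = 93 + 6.990 = 99.99 dB(A).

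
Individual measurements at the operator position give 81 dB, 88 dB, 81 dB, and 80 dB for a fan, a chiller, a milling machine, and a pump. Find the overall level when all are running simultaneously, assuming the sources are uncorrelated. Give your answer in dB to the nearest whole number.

90 dB

For uncorrelated sources the intensities add, so convert each level to linear form, sum, and take 10·log₁₀ of the total.
Σ 10^(L/10) = 10^(81/10) + 10^(88/10) + 10^(81/10) + 10^(80/10) = 9.827e+08.
L_total = 10·log₁₀(9.827e+08) = 89.92 dB.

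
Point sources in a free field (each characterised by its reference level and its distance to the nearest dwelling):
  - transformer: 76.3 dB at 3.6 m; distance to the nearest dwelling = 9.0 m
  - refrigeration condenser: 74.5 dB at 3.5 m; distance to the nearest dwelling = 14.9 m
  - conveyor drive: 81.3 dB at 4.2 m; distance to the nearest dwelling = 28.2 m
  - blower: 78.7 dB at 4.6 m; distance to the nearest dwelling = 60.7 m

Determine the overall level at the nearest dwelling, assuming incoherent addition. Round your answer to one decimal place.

First find each source's level at the receiver (point-source: −20·log₁₀(r/r_ref)), then combine on an intensity basis.
transformer: 76.3 − 20·log₁₀(9.0/3.6) = 76.3 − 7.96 = 68.34 dB.
refrigeration condenser: 74.5 − 20·log₁₀(14.9/3.5) = 74.5 − 12.58 = 61.92 dB.
conveyor drive: 81.3 − 20·log₁₀(28.2/4.2) = 81.3 − 16.54 = 64.76 dB.
blower: 78.7 − 20·log₁₀(60.7/4.6) = 78.7 − 22.41 = 56.29 dB.
Σ 10^(L/10) = 1.180e+07 → L_total = 10·log₁₀(1.180e+07) = 70.72 dB.

70.7 dB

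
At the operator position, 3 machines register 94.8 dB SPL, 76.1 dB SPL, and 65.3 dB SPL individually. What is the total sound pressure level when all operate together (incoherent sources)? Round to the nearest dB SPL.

Incoherent sources combine by intensity addition: L_total = 10·log₁₀(Σ 10^(L_i/10)).
Σ 10^(L/10) = 10^(94.8/10) + 10^(76.1/10) + 10^(65.3/10) = 3.064e+09.
L_total = 10·log₁₀(3.064e+09) = 94.86 dB SPL.

95 dB SPL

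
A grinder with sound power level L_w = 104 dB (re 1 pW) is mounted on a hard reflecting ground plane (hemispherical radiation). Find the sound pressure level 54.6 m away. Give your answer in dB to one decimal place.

Free-field hemispherical radiation: L_p = L_w − 10·log₁₀(2π·r²), r = 54.6 m.
2π·r² = 1.873e+04 m², 10·log₁₀ of that is 42.726 dB.
L_p = 104 − 42.726 = 61.27 dB.

61.3 dB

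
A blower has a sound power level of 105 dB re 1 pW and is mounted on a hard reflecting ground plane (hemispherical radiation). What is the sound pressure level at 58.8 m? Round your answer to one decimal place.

The power spreads over a hemisphere of area 2π·r², so L_p = L_w − 10·log₁₀(2π·r²).
2π·r² = 2.172e+04 m², 10·log₁₀ of that is 43.369 dB.
L_p = 105 − 43.369 = 61.63 dB.

61.6 dB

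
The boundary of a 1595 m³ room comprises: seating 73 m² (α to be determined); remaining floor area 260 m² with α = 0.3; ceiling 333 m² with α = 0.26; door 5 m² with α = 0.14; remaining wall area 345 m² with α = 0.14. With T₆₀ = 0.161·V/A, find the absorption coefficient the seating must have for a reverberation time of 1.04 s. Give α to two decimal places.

0.46

From T₆₀ = 0.161·V/A, the target T₆₀ = 1.04 s needs A = 0.161·1595/1.04 = 246.92 m².
Absorption from the other surfaces = 260·0.3 + 333·0.26 + 5·0.14 + 345·0.14 = 213.58 m², so the seating must supply 33.34 m² over 73 m².
α = 33.34/73 = 0.457.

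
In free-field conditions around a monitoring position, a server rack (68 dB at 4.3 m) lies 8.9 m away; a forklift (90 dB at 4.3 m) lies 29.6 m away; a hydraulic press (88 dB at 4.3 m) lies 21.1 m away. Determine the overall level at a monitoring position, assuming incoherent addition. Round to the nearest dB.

Apply inverse-square spreading to bring every level to the receiver, then sum 10^(L/10).
server rack: 68 − 20·log₁₀(8.9/4.3) = 68 − 6.32 = 61.68 dB.
forklift: 90 − 20·log₁₀(29.6/4.3) = 90 − 16.76 = 73.24 dB.
hydraulic press: 88 − 20·log₁₀(21.1/4.3) = 88 − 13.82 = 74.18 dB.
Σ 10^(L/10) = 4.878e+07 → L_total = 10·log₁₀(4.878e+07) = 76.88 dB.

77 dB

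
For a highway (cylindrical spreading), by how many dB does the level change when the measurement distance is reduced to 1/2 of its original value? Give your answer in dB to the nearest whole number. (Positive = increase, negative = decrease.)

A line source loses 3 dB per doubling of distance; generally ΔL = −10·log₁₀(r₂/r₁).
ΔL = −10·log₁₀(0.5) = +3.01 dB.

+3 dB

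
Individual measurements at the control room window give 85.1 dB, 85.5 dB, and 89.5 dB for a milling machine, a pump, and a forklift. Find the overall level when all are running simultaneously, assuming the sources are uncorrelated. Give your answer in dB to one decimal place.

92.0 dB

For uncorrelated sources the intensities add, so convert each level to linear form, sum, and take 10·log₁₀ of the total.
Σ 10^(L/10) = 10^(85.1/10) + 10^(85.5/10) + 10^(89.5/10) = 1.570e+09.
L_total = 10·log₁₀(1.570e+09) = 91.96 dB.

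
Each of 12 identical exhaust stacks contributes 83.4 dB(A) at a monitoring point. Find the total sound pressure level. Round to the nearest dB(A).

L_total = L₁ + 10·log₁₀ N for N identical incoherent sources.
L_total = 83.4 + 10·log₁₀(12) = 83.4 + 10.792 = 94.19 dB(A).

94 dB(A)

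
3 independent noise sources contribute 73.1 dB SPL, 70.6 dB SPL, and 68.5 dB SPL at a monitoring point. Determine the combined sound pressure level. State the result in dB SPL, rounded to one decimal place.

For uncorrelated sources the intensities add, so convert each level to linear form, sum, and take 10·log₁₀ of the total.
Σ 10^(L/10) = 10^(73.1/10) + 10^(70.6/10) + 10^(68.5/10) = 3.898e+07.
L_total = 10·log₁₀(3.898e+07) = 75.91 dB SPL.

75.9 dB SPL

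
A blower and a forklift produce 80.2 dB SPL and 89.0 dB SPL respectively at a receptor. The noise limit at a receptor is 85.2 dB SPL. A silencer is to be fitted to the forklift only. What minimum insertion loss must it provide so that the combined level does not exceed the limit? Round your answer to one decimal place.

5.5 dB

Fixed contribution from the other source: Σ 10^(L/10) = 10^(80.2/10) = 1.047e+08 (80.20 dB SPL).
The limit corresponds to 10^(85.2/10) = 3.311e+08; subtracting the fixed part leaves 2.264e+08 for the forklift, i.e. 83.55 dB SPL.
So the forklift must be reduced from 89.0 to 83.55 dB SPL: IL = 5.45 dB.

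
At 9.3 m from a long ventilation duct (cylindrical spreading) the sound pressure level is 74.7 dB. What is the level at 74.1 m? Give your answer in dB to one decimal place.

For a line source, L₂ = L₁ − 10·log₁₀(r₂/r₁).
L₂ = 74.7 − 10·log₁₀(74.1/9.3) = 74.7 − 9.013 = 65.69 dB.

65.7 dB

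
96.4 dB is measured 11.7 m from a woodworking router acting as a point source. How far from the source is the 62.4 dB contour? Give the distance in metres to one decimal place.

The 34.0 dB drop corresponds to a distance ratio of 10^(34.0/20) for a point source.
r₂ = 11.7·10^((96.4−62.4)/20) = 11.7·10^(34.0/20) = 586.39 m.

586.4 m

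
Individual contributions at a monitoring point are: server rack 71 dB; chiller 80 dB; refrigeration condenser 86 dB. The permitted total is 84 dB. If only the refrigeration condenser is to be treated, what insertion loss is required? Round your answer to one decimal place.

4.6 dB

Everything except the refrigeration condenser sums to 10^(71/10) + 10^(80/10) = 1.126e+08 in linear terms, 80.51 dB.
The limit corresponds to 10^(84/10) = 2.512e+08; subtracting the fixed part leaves 1.386e+08 for the refrigeration condenser, i.e. 81.42 dB.
Required insertion loss = 86 − 81.42 = 4.58 dB.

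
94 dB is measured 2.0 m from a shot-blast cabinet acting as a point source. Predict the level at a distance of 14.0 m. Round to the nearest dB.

Spherical spreading from a point source gives a 20·log₁₀(r₂/r₁) drop.
L₂ = 94 − 20·log₁₀(14.0/2.0) = 94 − 16.902 = 77.10 dB.

77 dB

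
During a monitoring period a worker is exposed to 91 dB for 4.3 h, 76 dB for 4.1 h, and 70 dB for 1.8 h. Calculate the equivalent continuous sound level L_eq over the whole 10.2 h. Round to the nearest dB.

Weight each interval's intensity by its duration and average over T = 10.2 h:
Σ tᵢ·10^(Lᵢ/10) = 4.3·10^(91/10) + 4.1·10^(76/10) + 1.8·10^(70/10) = 5.595e+09.
L_eq = 10·log₁₀(5.595e+09/10.2) = 87.39 dB.

87 dB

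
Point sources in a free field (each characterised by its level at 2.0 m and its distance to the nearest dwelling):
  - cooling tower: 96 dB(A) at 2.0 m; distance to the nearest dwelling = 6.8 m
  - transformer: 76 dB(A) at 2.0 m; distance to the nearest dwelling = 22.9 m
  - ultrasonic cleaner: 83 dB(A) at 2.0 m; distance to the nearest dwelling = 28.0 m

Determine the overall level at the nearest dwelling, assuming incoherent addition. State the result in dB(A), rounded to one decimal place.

Apply inverse-square spreading to bring every level to the receiver, then sum 10^(L/10).
cooling tower: 96 − 20·log₁₀(6.8/2.0) = 96 − 10.63 = 85.37 dB(A).
transformer: 76 − 20·log₁₀(22.9/2.0) = 76 − 21.18 = 54.82 dB(A).
ultrasonic cleaner: 83 − 20·log₁₀(28.0/2.0) = 83 − 22.92 = 60.08 dB(A).
Σ 10^(L/10) = 3.457e+08 → L_total = 10·log₁₀(3.457e+08) = 85.39 dB(A).

85.4 dB(A)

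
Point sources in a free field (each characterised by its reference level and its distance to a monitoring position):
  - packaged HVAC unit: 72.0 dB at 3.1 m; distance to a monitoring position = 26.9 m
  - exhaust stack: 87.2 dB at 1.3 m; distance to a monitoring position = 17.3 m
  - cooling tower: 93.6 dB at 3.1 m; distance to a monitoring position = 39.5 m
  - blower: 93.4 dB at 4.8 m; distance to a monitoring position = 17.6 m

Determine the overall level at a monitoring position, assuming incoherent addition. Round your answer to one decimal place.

Propagate each source to the receiver with L = L_ref − 20·log₁₀(r/r_ref), then add intensities.
packaged HVAC unit: 72.0 − 20·log₁₀(26.9/3.1) = 72.0 − 18.77 = 53.23 dB.
exhaust stack: 87.2 − 20·log₁₀(17.3/1.3) = 87.2 − 22.48 = 64.72 dB.
cooling tower: 93.6 − 20·log₁₀(39.5/3.1) = 93.6 − 22.10 = 71.50 dB.
blower: 93.4 − 20·log₁₀(17.6/4.8) = 93.4 − 11.29 = 82.11 dB.
Σ 10^(L/10) = 1.800e+08 → L_total = 10·log₁₀(1.800e+08) = 82.55 dB.

82.6 dB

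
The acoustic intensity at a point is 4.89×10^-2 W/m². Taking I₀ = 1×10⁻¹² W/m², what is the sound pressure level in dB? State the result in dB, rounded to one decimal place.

I/I₀ = 4.89×10^-2/10⁻¹² = 4.89×10^10, and L = 10·log₁₀(I/I₀).
L = 10·(0.6893 + 10) = 106.89 dB.

106.9 dB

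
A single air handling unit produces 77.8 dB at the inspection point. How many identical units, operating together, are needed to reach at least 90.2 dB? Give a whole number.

18

Need L₁ + 10·log₁₀ N ≥ 90.2, i.e. log₁₀ N ≥ 1.24.
N ≥ 10^(12.4/10) = 17.378, so N = 18.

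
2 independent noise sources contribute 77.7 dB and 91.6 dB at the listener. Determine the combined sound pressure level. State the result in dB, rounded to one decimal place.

Incoherent sources combine by intensity addition: L_total = 10·log₁₀(Σ 10^(L_i/10)).
Σ 10^(L/10) = 10^(77.7/10) + 10^(91.6/10) = 1.504e+09.
L_total = 10·log₁₀(1.504e+09) = 91.77 dB.

91.8 dB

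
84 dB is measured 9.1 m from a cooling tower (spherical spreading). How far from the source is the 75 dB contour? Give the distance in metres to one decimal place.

25.6 m

For a point source L₁ − L₂ = 20·log₁₀(r₂/r₁), so r₂ = r₁·10^((L₁−L₂)/20).
r₂ = 9.1·10^((84−75)/20) = 9.1·10^(9.0/20) = 25.65 m.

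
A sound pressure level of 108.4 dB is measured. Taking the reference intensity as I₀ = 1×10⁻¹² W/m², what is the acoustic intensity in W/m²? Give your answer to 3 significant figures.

I/I₀ = 10^(108.4/10) = 6.918e+10, so I = 6.918e+10 × 10⁻¹² W/m².

0.0692 W/m²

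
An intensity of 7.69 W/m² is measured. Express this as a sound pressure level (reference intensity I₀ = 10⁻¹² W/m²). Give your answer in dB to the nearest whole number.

129 dB

Dividing by I₀ shifts the exponent by 12: I/I₀ = 7.69×10^12.
L = 10·(0.8859 + 12) = 128.86 dB.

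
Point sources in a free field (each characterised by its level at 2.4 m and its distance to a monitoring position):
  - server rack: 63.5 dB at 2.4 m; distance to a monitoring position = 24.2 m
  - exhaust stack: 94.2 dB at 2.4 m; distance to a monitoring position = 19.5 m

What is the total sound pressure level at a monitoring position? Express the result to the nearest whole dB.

Apply inverse-square spreading to bring every level to the receiver, then sum 10^(L/10).
server rack: 63.5 − 20·log₁₀(24.2/2.4) = 63.5 − 20.07 = 43.43 dB.
exhaust stack: 94.2 − 20·log₁₀(19.5/2.4) = 94.2 − 18.20 = 76.00 dB.
Σ 10^(L/10) = 3.987e+07 → L_total = 10·log₁₀(3.987e+07) = 76.01 dB.

76 dB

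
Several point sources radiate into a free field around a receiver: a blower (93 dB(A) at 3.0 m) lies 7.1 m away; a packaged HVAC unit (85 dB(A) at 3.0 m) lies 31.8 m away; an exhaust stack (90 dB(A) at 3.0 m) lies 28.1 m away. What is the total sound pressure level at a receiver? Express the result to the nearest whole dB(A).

Apply inverse-square spreading to bring every level to the receiver, then sum 10^(L/10).
blower: 93 − 20·log₁₀(7.1/3.0) = 93 − 7.48 = 85.52 dB(A).
packaged HVAC unit: 85 − 20·log₁₀(31.8/3.0) = 85 − 20.51 = 64.49 dB(A).
exhaust stack: 90 − 20·log₁₀(28.1/3.0) = 90 − 19.43 = 70.57 dB(A).
Σ 10^(L/10) = 3.704e+08 → L_total = 10·log₁₀(3.704e+08) = 85.69 dB(A).

86 dB(A)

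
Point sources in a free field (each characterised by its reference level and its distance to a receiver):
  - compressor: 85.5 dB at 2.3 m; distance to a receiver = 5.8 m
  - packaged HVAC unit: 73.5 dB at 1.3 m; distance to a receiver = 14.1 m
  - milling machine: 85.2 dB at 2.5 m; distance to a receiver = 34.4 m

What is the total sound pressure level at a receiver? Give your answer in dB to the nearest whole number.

78 dB

Propagate each source to the receiver with L = L_ref − 20·log₁₀(r/r_ref), then add intensities.
compressor: 85.5 − 20·log₁₀(5.8/2.3) = 85.5 − 8.03 = 77.47 dB.
packaged HVAC unit: 73.5 − 20·log₁₀(14.1/1.3) = 73.5 − 20.71 = 52.79 dB.
milling machine: 85.2 − 20·log₁₀(34.4/2.5) = 85.2 − 22.77 = 62.43 dB.
Σ 10^(L/10) = 5.773e+07 → L_total = 10·log₁₀(5.773e+07) = 77.61 dB.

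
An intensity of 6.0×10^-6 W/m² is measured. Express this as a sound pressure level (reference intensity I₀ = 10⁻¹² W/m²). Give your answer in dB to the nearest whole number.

Dividing by I₀ shifts the exponent by 12: I/I₀ = 6.0×10^6.
L = 10·(0.7782 + 6) = 67.78 dB.

68 dB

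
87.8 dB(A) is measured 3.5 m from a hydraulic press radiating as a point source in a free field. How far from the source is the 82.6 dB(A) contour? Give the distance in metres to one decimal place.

The 5.2 dB drop corresponds to a distance ratio of 10^(5.2/20) for a point source.
r₂ = 3.5·10^((87.8−82.6)/20) = 3.5·10^(5.2/20) = 6.37 m.

6.4 m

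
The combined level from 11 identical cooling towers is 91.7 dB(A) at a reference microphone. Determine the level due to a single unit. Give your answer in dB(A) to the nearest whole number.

11 equal contributions raise the level by 10·log₁₀ 11 = 10.414 dB, so each unit alone gives 91.7 − 10.414.

81 dB(A)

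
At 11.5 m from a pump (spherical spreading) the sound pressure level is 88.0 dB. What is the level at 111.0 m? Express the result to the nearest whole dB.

Spherical spreading from a point source gives a 20·log₁₀(r₂/r₁) drop.
L₂ = 88.0 − 20·log₁₀(111.0/11.5) = 88.0 − 19.693 = 68.31 dB.

68 dB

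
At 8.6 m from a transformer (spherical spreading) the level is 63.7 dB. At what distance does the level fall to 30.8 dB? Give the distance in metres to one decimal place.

For a point source L₁ − L₂ = 20·log₁₀(r₂/r₁), so r₂ = r₁·10^((L₁−L₂)/20).
r₂ = 8.6·10^((63.7−30.8)/20) = 8.6·10^(32.9/20) = 379.75 m.

379.8 m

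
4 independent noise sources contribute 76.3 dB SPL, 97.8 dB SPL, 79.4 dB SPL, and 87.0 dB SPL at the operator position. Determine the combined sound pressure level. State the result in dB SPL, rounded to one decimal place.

98.2 dB SPL

For uncorrelated sources the intensities add, so convert each level to linear form, sum, and take 10·log₁₀ of the total.
Σ 10^(L/10) = 10^(76.3/10) + 10^(97.8/10) + 10^(79.4/10) + 10^(87.0/10) = 6.657e+09.
L_total = 10·log₁₀(6.657e+09) = 98.23 dB SPL.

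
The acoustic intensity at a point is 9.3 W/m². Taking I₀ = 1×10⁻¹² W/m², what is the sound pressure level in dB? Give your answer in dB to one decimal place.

Dividing by I₀ shifts the exponent by 12: I/I₀ = 9.3×10^12.
L = 10·(0.9685 + 12) = 129.68 dB.

129.7 dB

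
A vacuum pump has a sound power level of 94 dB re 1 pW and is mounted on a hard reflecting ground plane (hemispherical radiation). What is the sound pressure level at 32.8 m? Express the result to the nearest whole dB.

The power spreads over a hemisphere of area 2π·r², so L_p = L_w − 10·log₁₀(2π·r²).
2π·r² = 6760 m², 10·log₁₀ of that is 38.299 dB.
L_p = 94 − 38.299 = 55.70 dB.

56 dB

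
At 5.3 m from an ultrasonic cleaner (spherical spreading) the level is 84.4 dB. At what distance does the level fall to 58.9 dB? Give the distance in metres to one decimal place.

For a point source L₁ − L₂ = 20·log₁₀(r₂/r₁), so r₂ = r₁·10^((L₁−L₂)/20).
r₂ = 5.3·10^((84.4−58.9)/20) = 5.3·10^(25.5/20) = 99.83 m.

99.8 m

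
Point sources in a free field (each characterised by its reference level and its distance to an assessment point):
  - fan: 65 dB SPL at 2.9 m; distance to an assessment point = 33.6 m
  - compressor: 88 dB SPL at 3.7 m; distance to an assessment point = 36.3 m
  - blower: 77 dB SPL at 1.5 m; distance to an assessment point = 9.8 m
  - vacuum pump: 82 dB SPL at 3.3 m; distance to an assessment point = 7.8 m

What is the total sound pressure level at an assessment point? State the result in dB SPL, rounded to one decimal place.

75.6 dB SPL

First find each source's level at the receiver (point-source: −20·log₁₀(r/r_ref)), then combine on an intensity basis.
fan: 65 − 20·log₁₀(33.6/2.9) = 65 − 21.28 = 43.72 dB SPL.
compressor: 88 − 20·log₁₀(36.3/3.7) = 88 − 19.83 = 68.17 dB SPL.
blower: 77 − 20·log₁₀(9.8/1.5) = 77 − 16.30 = 60.70 dB SPL.
vacuum pump: 82 − 20·log₁₀(7.8/3.3) = 82 − 7.47 = 74.53 dB SPL.
Σ 10^(L/10) = 3.612e+07 → L_total = 10·log₁₀(3.612e+07) = 75.58 dB SPL.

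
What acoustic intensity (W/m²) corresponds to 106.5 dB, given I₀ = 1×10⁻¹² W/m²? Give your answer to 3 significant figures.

I/I₀ = 10^(106.5/10) = 4.467e+10, so I = 4.467e+10 × 10⁻¹² W/m².

0.0447 W/m²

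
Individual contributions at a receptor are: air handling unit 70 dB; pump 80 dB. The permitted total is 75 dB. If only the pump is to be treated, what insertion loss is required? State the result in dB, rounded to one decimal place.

The untreated sources together contribute 10^(70/10) = 1.000e+07, i.e. 70.00 dB.
To meet 75 dB overall, the treated pump may contribute at most 10^(75/10) − 1.000e+07 = 2.162e+07, i.e. 73.35 dB.
So the pump must be reduced from 80 to 73.35 dB: IL = 6.65 dB.

6.7 dB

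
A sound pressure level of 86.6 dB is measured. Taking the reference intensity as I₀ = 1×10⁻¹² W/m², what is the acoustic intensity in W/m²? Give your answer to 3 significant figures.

L = 10·log₁₀(I/I₀) ⇒ I = I₀·10^(L/10) = 10⁻¹² × 10^8.66.

0.000457 W/m²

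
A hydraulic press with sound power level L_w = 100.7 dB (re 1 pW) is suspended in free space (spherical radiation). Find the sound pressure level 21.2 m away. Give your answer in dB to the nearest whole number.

The power spreads over a sphere of area 4π·r², so L_p = L_w − 10·log₁₀(4π·r²).
4π·r² = 5648 m², 10·log₁₀ of that is 37.519 dB.
L_p = 100.7 − 37.519 = 63.18 dB.

63 dB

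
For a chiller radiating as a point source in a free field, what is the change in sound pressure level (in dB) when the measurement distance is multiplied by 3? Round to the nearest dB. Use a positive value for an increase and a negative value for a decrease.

-10 dB

With spherical spreading the level changes by −20·log₁₀(r₂/r₁).
ΔL = −20·log₁₀(3) = -9.54 dB.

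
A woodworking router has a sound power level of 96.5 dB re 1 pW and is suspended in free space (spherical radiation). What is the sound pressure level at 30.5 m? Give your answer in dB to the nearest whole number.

56 dB

The power spreads over a sphere of area 4π·r², so L_p = L_w − 10·log₁₀(4π·r²).
4π·r² = 1.169e+04 m², 10·log₁₀ of that is 40.678 dB.
L_p = 96.5 − 40.678 = 55.82 dB.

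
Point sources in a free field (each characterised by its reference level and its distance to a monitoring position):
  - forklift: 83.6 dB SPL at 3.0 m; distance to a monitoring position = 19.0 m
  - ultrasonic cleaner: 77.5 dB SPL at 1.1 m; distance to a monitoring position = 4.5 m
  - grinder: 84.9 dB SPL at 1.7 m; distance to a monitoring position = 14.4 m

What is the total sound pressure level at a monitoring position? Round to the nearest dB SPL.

71 dB SPL

First find each source's level at the receiver (point-source: −20·log₁₀(r/r_ref)), then combine on an intensity basis.
forklift: 83.6 − 20·log₁₀(19.0/3.0) = 83.6 − 16.03 = 67.57 dB SPL.
ultrasonic cleaner: 77.5 − 20·log₁₀(4.5/1.1) = 77.5 − 12.24 = 65.26 dB SPL.
grinder: 84.9 − 20·log₁₀(14.4/1.7) = 84.9 − 18.56 = 66.34 dB SPL.
Σ 10^(L/10) = 1.338e+07 → L_total = 10·log₁₀(1.338e+07) = 71.26 dB SPL.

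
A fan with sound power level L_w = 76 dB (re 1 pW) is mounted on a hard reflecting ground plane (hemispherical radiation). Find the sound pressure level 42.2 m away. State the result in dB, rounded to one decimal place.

35.5 dB

L_p = L_w − 10·log₁₀(2π·r²) with r = 42.2 m.
2π·r² = 1.119e+04 m², 10·log₁₀ of that is 40.488 dB.
L_p = 76 − 40.488 = 35.51 dB.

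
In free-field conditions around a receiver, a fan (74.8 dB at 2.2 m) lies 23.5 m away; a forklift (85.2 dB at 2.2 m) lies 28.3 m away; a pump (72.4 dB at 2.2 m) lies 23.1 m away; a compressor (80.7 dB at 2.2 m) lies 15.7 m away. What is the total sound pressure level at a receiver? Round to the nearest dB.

Apply inverse-square spreading to bring every level to the receiver, then sum 10^(L/10).
fan: 74.8 − 20·log₁₀(23.5/2.2) = 74.8 − 20.57 = 54.23 dB.
forklift: 85.2 − 20·log₁₀(28.3/2.2) = 85.2 − 22.19 = 63.01 dB.
pump: 72.4 − 20·log₁₀(23.1/2.2) = 72.4 − 20.42 = 51.98 dB.
compressor: 80.7 − 20·log₁₀(15.7/2.2) = 80.7 − 17.07 = 63.63 dB.
Σ 10^(L/10) = 4.730e+06 → L_total = 10·log₁₀(4.730e+06) = 66.75 dB.

67 dB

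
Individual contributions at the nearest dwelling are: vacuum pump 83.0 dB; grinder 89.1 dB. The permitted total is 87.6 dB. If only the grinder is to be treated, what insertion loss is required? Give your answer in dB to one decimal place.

Fixed contribution from the other source: Σ 10^(L/10) = 10^(83.0/10) = 1.995e+08 (83.00 dB).
The limit corresponds to 10^(87.6/10) = 5.754e+08; subtracting the fixed part leaves 3.759e+08 for the grinder, i.e. 85.75 dB.
So the grinder must be reduced from 89.1 to 85.75 dB: IL = 3.35 dB.

3.3 dB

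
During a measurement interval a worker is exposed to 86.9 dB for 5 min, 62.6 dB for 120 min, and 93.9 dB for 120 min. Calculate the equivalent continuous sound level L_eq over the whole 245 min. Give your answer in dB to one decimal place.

90.8 dB

Weight each interval's intensity by its duration and average over T = 245 min:
Σ tᵢ·10^(Lᵢ/10) = 5·10^(86.9/10) + 120·10^(62.6/10) + 120·10^(93.9/10) = 2.972e+11.
L_eq = 10·log₁₀(2.972e+11/245) = 90.84 dB.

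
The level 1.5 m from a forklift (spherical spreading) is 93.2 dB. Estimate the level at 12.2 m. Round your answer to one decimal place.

75.0 dB

Spherical spreading from a point source gives a 20·log₁₀(r₂/r₁) drop.
L₂ = 93.2 − 20·log₁₀(12.2/1.5) = 93.2 − 18.205 = 74.99 dB.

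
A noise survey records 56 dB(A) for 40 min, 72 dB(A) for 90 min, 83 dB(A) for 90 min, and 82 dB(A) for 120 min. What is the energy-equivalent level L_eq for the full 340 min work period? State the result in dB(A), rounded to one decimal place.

Weight each interval's intensity by its duration and average over T = 340 min:
Σ tᵢ·10^(Lᵢ/10) = 40·10^(56/10) + 90·10^(72/10) + 90·10^(83/10) + 120·10^(82/10) = 3.842e+10.
L_eq = 10·log₁₀(3.842e+10/340) = 80.53 dB(A).

80.5 dB(A)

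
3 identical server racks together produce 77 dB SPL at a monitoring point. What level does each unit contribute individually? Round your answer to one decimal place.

For N identical incoherent sources L_total = L₁ + 10·log₁₀ N, so L₁ = 77 − 10·log₁₀(3) = 77 − 4.771.

72.2 dB SPL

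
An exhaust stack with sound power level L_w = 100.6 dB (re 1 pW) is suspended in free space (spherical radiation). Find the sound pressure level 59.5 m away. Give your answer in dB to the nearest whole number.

54 dB

L_p = L_w − 10·log₁₀(4π·r²) with r = 59.5 m.
4π·r² = 4.449e+04 m², 10·log₁₀ of that is 46.482 dB.
L_p = 100.6 − 46.482 = 54.12 dB.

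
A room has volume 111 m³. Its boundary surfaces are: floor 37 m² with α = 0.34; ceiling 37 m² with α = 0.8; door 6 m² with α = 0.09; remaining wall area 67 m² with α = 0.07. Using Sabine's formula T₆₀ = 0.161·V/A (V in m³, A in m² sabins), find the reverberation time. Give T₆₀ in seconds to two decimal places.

0.38 s

Summing Sᵢαᵢ: 37·0.34 + 37·0.8 + 6·0.09 + 67·0.07 = 47.41 m².
T₆₀ = 0.161 × 111 / 47.41 = 0.377 s.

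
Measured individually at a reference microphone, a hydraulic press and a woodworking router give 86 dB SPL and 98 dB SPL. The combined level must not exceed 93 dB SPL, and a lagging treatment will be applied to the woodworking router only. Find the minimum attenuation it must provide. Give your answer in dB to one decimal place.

6.0 dB

Fixed contribution from the other source: Σ 10^(L/10) = 10^(86/10) = 3.981e+08 (86.00 dB SPL).
The limit corresponds to 10^(93/10) = 1.995e+09; subtracting the fixed part leaves 1.597e+09 for the woodworking router, i.e. 92.03 dB SPL.
So the woodworking router must be reduced from 98 to 92.03 dB SPL: IL = 5.97 dB.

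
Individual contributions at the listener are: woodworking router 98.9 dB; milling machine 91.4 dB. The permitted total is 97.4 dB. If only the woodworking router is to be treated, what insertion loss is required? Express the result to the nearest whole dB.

3 dB

The untreated sources together contribute 10^(91.4/10) = 1.380e+09, i.e. 91.40 dB.
The limit corresponds to 10^(97.4/10) = 5.495e+09; subtracting the fixed part leaves 4.115e+09 for the woodworking router, i.e. 96.14 dB.
Required insertion loss = 98.9 − 96.14 = 2.76 dB.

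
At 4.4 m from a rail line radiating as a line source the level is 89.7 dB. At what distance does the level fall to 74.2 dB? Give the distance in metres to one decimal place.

156.1 m

Line-source spreading drops the level by 10·log₁₀(r₂/r₁); inverting, r₂/r₁ = 10^(ΔL/10).
r₂ = 4.4·10^((89.7−74.2)/10) = 4.4·10^(15.5/10) = 156.12 m.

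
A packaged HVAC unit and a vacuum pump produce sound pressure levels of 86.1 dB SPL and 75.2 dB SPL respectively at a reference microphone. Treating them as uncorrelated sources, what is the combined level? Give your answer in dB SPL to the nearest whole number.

86 dB SPL

For uncorrelated sources the intensities add, so convert each level to linear form, sum, and take 10·log₁₀ of the total.
Σ 10^(L/10) = 10^(86.1/10) + 10^(75.2/10) = 4.405e+08.
L_total = 10·log₁₀(4.405e+08) = 86.44 dB SPL.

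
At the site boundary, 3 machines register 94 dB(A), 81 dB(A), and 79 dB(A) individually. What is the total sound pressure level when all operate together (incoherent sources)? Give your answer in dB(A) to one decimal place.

94.3 dB(A)

For uncorrelated sources the intensities add, so convert each level to linear form, sum, and take 10·log₁₀ of the total.
Σ 10^(L/10) = 10^(94/10) + 10^(81/10) + 10^(79/10) = 2.717e+09.
L_total = 10·log₁₀(2.717e+09) = 94.34 dB(A).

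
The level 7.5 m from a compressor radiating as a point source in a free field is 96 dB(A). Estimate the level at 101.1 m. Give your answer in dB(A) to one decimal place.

73.4 dB(A)

For a point source, L₂ = L₁ − 20·log₁₀(r₂/r₁).
L₂ = 96 − 20·log₁₀(101.1/7.5) = 96 − 22.594 = 73.41 dB(A).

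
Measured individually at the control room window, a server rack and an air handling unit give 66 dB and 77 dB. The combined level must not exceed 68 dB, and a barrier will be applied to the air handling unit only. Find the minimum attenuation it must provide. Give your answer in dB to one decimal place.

The untreated sources together contribute 10^(66/10) = 3.981e+06, i.e. 66.00 dB.
The limit corresponds to 10^(68/10) = 6.310e+06; subtracting the fixed part leaves 2.329e+06 for the air handling unit, i.e. 63.67 dB.
So the air handling unit must be reduced from 77 to 63.67 dB: IL = 13.33 dB.

13.3 dB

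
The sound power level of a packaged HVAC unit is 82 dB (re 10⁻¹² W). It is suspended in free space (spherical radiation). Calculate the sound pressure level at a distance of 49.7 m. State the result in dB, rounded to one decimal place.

L_p = L_w − 10·log₁₀(4π·r²) with r = 49.7 m.
4π·r² = 3.104e+04 m², 10·log₁₀ of that is 44.919 dB.
L_p = 82 − 44.919 = 37.08 dB.

37.1 dB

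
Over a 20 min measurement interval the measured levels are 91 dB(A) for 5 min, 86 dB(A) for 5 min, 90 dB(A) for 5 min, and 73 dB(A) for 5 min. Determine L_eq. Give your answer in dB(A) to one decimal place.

88.3 dB(A)

L_eq = 10·log₁₀[(1/T)·Σ tᵢ·10^(Lᵢ/10)] with T = 20 min.
Σ tᵢ·10^(Lᵢ/10) = 5·10^(91/10) + 5·10^(86/10) + 5·10^(90/10) + 5·10^(73/10) = 1.338e+10.
L_eq = 10·log₁₀(1.338e+10/20) = 88.26 dB(A).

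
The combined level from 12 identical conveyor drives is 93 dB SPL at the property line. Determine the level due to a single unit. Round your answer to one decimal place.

82.2 dB SPL

12 equal contributions raise the level by 10·log₁₀ 12 = 10.792 dB, so each unit alone gives 93 − 10.792.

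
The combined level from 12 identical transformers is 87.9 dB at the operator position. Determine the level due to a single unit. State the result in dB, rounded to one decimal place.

77.1 dB

Dividing the total intensity by 12 lowers the level by 10·log₁₀ 12 = 10.792 dB: L₁ = 87.9 − 10.792.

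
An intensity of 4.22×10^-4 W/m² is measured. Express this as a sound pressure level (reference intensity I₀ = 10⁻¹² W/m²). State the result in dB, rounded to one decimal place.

86.3 dB

I/I₀ = 4.22×10^-4/10⁻¹² = 4.22×10^8, and L = 10·log₁₀(I/I₀).
L = 10·(0.6253 + 8) = 86.25 dB.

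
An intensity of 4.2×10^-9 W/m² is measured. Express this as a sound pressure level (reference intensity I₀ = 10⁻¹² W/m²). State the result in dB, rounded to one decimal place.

Dividing by I₀ shifts the exponent by 12: I/I₀ = 4.2×10^3.
L = 10·(0.6232 + 3) = 36.23 dB.

36.2 dB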